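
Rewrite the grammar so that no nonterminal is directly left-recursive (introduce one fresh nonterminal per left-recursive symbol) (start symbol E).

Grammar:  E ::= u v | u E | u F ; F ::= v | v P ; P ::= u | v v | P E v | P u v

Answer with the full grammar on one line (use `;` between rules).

E ::= u v | u E | u F; F ::= v | v P; P ::= u P' | v v P'; P' ::= E v P' | u v P' | ε

Left recursion appears on P.
For P: α = {E v, u v}, β = {u, v v}. Rewrite as P → β P' and P' → α P' | ε.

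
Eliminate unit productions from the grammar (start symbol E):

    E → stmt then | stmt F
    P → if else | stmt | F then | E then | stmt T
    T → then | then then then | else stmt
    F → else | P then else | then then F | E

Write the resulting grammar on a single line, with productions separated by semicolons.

E → stmt then | stmt F; P → if else | stmt | F then | E then | stmt T; T → then | then then then | else stmt; F → stmt then | stmt F | else | P then else | then then F

Unit pairs: F ⇒* {E}.
For every A with A ⇒* B via unit rules, add B's non-unit alternatives to A; then delete every rule of the form X → Y.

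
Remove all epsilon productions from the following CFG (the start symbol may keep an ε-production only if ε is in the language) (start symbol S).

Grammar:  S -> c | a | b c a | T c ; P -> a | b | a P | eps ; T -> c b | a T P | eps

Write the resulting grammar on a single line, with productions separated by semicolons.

The nullable symbols are {P, T}.
ε ∉ L(G), so no ε-production is kept.
Expand every rule over subsets of its nullable positions: T → a T P gives a T P | a T | a P | a.

S -> c | a | b c a | T c; P -> a | b | a P; T -> c b | a T P | a T | a P | a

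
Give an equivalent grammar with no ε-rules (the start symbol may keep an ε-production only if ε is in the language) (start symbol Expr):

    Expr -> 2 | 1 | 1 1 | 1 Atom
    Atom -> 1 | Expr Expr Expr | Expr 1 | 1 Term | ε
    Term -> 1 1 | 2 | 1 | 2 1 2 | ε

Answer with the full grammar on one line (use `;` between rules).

Expr -> 2 | 1 | 1 1 | 1 Atom; Atom -> 1 | Expr Expr Expr | Expr 1 | 1 Term; Term -> 1 1 | 2 | 1 | 2 1 2

The nullable symbols are {Atom, Term}.
ε ∉ L(G), so no ε-production is kept.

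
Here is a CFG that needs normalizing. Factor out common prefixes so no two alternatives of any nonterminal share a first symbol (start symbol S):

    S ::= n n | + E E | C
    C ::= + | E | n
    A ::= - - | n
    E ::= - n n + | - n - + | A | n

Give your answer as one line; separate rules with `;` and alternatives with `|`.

S ::= n n | + E E | C; C ::= + | E | n; A ::= - - | n; E ::= A | n | - n E'; E' ::= n + | - +

E has alternatives sharing prefix '- n': factor to E → - n E' with E' → n + | - +.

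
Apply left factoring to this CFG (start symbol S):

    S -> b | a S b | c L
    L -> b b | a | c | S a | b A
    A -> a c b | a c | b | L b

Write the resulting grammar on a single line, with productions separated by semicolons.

L has alternatives sharing prefix 'b': factor to L → b L' with L' → b | A.
A has alternatives sharing prefix 'a c': factor to A → a c A' with A' → b | ε.

S -> b | a S b | c L; L -> a | c | S a | b L'; A -> b | L b | a c A'; L' -> b | A; A' -> b | ε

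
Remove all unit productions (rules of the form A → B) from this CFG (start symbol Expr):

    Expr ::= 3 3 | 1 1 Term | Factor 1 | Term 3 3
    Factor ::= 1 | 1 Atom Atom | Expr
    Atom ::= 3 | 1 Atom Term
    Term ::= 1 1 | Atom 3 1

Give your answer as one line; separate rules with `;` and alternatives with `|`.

Expr ::= 3 3 | 1 1 Term | Factor 1 | Term 3 3; Factor ::= 1 | 1 Atom Atom | 3 3 | 1 1 Term | Factor 1 | Term 3 3; Atom ::= 3 | 1 Atom Term; Term ::= 1 1 | Atom 3 1

Unit pairs: Factor ⇒* {Expr}.
For each unit pair (A, B), copy every non-unit production of B to A, then drop all unit productions.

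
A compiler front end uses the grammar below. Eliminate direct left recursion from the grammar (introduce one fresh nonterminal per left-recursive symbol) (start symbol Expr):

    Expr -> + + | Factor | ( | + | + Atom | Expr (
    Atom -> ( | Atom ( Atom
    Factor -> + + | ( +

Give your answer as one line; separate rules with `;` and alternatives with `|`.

Expr -> + + Expr1 | Factor Expr1 | ( Expr1 | + Expr1 | + Atom Expr1; Atom -> ( Atom1; Factor -> + + | ( +; Expr1 -> ( Expr1 | ε; Atom1 -> ( Atom Atom1 | ε

Left recursion appears on Expr, Atom.
For Expr: α = {(}, β = {+ +, Factor, (, +, + Atom}. Rewrite as Expr → β Expr1 and Expr1 → α Expr1 | ε.
For Atom: α = {( Atom}, β = {(}. Rewrite as Atom → β Atom1 and Atom1 → α Atom1 | ε.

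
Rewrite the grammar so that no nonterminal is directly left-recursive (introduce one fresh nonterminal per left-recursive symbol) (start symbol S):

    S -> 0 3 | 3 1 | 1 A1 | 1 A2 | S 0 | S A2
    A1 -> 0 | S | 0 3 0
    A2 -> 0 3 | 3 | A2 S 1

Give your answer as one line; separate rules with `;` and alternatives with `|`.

Left recursion appears on S, A2.
For S: α = {0, A2}, β = {0 3, 3 1, 1 A1, 1 A2}. Rewrite as S → β S' and S' → α S' | ε.
For A2: α = {S 1}, β = {0 3, 3}. Rewrite as A2 → β A2' and A2' → α A2' | ε.

S -> 0 3 S' | 3 1 S' | 1 A1 S' | 1 A2 S'; A1 -> 0 | S | 0 3 0; A2 -> 0 3 A2' | 3 A2'; S' -> 0 S' | A2 S' | ε; A2' -> S 1 A2' | ε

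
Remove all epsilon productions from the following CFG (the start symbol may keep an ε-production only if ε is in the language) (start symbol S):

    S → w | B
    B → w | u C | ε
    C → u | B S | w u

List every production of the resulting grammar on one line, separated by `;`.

S → w | B | ε; B → w | u C | u; C → u | B S | B | S | w u

Nullable nonterminals: {B, C, S}.
ε ∈ L(G) since S is nullable, so keep S → ε.
Add the nullable-subset variants: B → u C gives u C | u. C → B S gives B S | B | S.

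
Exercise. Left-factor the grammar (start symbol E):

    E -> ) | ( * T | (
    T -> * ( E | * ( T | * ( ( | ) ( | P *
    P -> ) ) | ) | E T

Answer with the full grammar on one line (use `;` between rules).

E has alternatives sharing prefix '(': factor to E → ( E' with E' → * T | ε.
T has alternatives sharing prefix '* (': factor to T → * ( T' with T' → E | T | (.
P has alternatives sharing prefix ')': factor to P → ) P' with P' → ) | ε.

E -> ) | ( E'; T -> ) ( | P * | * ( T'; P -> E T | ) P'; E' -> * T | ε; T' -> E | T | (; P' -> ) | ε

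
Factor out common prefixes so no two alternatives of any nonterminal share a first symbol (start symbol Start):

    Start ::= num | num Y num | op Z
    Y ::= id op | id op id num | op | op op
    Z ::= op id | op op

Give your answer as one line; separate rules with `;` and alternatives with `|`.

Start has alternatives sharing prefix 'num': factor to Start → num Start1 with Start1 → ε | Y num.
Y has alternatives sharing prefix 'id op': factor to Y → id op Y1 with Y1 → ε | id num.
Y has alternatives sharing prefix 'op': factor to Y → op Y2 with Y2 → ε | op.
Z has alternatives sharing prefix 'op': factor to Z → op Z1 with Z1 → id | op.

Start ::= op Z | num Start1; Y ::= id op Y1 | op Y2; Z ::= op Z1; Start1 ::= ε | Y num; Y1 ::= ε | id num; Y2 ::= ε | op; Z1 ::= id | op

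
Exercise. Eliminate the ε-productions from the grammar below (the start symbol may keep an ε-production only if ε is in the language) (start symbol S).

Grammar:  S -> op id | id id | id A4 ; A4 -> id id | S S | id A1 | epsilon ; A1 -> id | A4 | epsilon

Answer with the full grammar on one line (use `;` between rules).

The nullable symbols are {A1, A4}.
ε ∉ L(G), so no ε-production is kept.
Add the nullable-subset variants: S → id A4 gives id A4 | id. A4 → id A1 gives id A1 | id.

S -> op id | id id | id A4 | id; A4 -> id id | S S | id A1 | id; A1 -> id | A4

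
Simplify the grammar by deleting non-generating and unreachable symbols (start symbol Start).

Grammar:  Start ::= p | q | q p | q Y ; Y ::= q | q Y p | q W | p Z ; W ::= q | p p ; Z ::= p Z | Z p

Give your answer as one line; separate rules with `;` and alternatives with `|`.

Start ::= p | q | q p | q Y; Y ::= q | q Y p | q W; W ::= q | p p

Generating nonterminals: {Start, W, Y}.
Reachable from Start after that: {Start, W, Y}.
Removed useless symbols: {Z} and every production mentioning them.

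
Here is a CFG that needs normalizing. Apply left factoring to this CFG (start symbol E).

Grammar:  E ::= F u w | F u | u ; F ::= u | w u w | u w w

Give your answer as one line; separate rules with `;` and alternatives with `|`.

E ::= u | F u E'; F ::= w u w | u F'; E' ::= w | ε; F' ::= ε | w w

E has alternatives sharing prefix 'F u': factor to E → F u E' with E' → w | ε.
F has alternatives sharing prefix 'u': factor to F → u F' with F' → ε | w w.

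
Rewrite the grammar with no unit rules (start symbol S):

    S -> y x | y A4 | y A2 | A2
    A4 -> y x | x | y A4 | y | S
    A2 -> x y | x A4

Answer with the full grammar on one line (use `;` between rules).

S -> x y | x A4 | y x | y A4 | y A2; A4 -> y x | x | y A4 | y | x y | x A4 | y A2; A2 -> x y | x A4

Unit pairs: A4 ⇒* {A2, S}; S ⇒* {A2}.
For each unit pair (A, B), copy every non-unit production of B to A, then drop all unit productions.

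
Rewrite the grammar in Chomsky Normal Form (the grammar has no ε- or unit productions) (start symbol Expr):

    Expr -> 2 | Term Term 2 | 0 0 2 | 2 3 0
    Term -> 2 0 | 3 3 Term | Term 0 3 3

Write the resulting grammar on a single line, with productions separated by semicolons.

Introduce a nonterminal for each terminal appearing in a rule of length ≥ 2: X1 → 2, X2 → 0, X3 → 3.
Binarize each right-hand side of length ≥ 3 by chaining fresh nonterminals (Y1, Y2, …): affected rules were Expr → Term Term X1; Expr → X2 X2 X1; Expr → X1 X3 X2; Term → X3 X3 Term.

Expr -> 2 | Term Y1 | X2 Y2 | X1 Y3; Term -> X1 X2 | X3 Y4 | Term Y5; X1 -> 2; X2 -> 0; X3 -> 3; Y1 -> Term X1; Y2 -> X2 X1; Y3 -> X3 X2; Y4 -> X3 Term; Y5 -> X2 Y6; Y6 -> X3 X3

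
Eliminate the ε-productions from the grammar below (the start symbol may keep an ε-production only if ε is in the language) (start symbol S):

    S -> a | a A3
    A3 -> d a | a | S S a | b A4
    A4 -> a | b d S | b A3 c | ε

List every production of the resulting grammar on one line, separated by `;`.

Nullable nonterminals: {A4}.
ε ∉ L(G), so no ε-production is kept.
Expand every rule over subsets of its nullable positions: A3 → b A4 gives b A4 | b.

S -> a | a A3; A3 -> d a | a | S S a | b A4 | b; A4 -> a | b d S | b A3 c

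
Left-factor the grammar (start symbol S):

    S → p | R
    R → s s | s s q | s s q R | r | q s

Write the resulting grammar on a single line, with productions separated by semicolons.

S → p | R; R → r | q s | s s R'; R' → epsilon | q R''; R'' → epsilon | R

R has alternatives sharing prefix 's s': factor to R → s s R' with R' → ε | q | q R.
R' has alternatives sharing prefix 'q': factor to R' → q R'' with R'' → ε | R.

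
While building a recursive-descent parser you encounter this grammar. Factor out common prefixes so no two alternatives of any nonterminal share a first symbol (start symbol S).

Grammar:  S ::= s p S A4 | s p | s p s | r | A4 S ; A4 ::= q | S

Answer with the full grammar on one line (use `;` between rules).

S ::= r | A4 S | s p S'; A4 ::= q | S; S' ::= S A4 | ε | s

S has alternatives sharing prefix 's p': factor to S → s p S' with S' → S A4 | ε | s.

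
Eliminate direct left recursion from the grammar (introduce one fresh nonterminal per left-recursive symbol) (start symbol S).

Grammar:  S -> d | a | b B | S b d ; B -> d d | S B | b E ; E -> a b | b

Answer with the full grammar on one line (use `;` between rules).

S -> d S' | a S' | b B S'; B -> d d | S B | b E; E -> a b | b; S' -> b d S' | ε

Directly left-recursive nonterminal: S.
For S: α = {b d}, β = {d, a, b B}. Rewrite as S → β S' and S' → α S' | ε.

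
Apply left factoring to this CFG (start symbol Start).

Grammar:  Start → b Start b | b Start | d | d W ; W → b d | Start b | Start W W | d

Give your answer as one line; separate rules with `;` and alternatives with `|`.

Start has alternatives sharing prefix 'b Start': factor to Start → b Start Start1 with Start1 → b | ε.
Start has alternatives sharing prefix 'd': factor to Start → d Start2 with Start2 → ε | W.
W has alternatives sharing prefix 'Start': factor to W → Start W1 with W1 → b | W W.

Start → b Start Start1 | d Start2; W → b d | d | Start W1; Start1 → b | ε; Start2 → ε | W; W1 → b | W W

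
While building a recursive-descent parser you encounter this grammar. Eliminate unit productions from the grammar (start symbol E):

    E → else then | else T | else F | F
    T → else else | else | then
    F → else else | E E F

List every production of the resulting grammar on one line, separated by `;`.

E → else then | else T | else F | else else | E E F; T → else else | else | then; F → else else | E E F

Unit pairs: E ⇒* {F}.
Replace each nonterminal's rules with the union of the non-unit rules of every nonterminal it unit-derives.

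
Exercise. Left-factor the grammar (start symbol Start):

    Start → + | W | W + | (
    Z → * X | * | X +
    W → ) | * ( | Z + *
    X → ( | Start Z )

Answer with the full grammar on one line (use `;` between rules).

Start → + | ( | W Start1; Z → X + | * Z1; W → ) | * ( | Z + *; X → ( | Start Z ); Start1 → epsilon | +; Z1 → X | epsilon

Start has alternatives sharing prefix 'W': factor to Start → W Start1 with Start1 → ε | +.
Z has alternatives sharing prefix '*': factor to Z → * Z1 with Z1 → X | ε.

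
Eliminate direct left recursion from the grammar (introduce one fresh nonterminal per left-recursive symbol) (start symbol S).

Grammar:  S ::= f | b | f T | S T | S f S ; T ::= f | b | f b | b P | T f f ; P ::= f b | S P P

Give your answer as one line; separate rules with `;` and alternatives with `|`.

S ::= f S' | b S' | f T S'; T ::= f T' | b T' | f b T' | b P T'; P ::= f b | S P P; S' ::= T S' | f S S' | ε; T' ::= f f T' | ε

Directly left-recursive nonterminals: S, T.
For S: α = {T, f S}, β = {f, b, f T}. Rewrite as S → β S' and S' → α S' | ε.
For T: α = {f f}, β = {f, b, f b, b P}. Rewrite as T → β T' and T' → α T' | ε.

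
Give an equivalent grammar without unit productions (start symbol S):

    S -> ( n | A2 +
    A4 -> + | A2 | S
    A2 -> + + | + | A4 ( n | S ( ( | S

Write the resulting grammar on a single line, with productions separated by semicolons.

Unit pairs: A2 ⇒* {S}; A4 ⇒* {A2, S}.
For each unit pair (A, B), copy every non-unit production of B to A, then drop all unit productions.

S -> ( n | A2 +; A4 -> + | + + | A4 ( n | S ( ( | ( n | A2 +; A2 -> + + | + | A4 ( n | S ( ( | ( n | A2 +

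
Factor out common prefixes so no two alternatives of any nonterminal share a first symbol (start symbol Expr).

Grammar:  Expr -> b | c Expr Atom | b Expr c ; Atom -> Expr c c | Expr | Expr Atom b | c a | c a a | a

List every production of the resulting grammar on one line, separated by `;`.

Expr -> c Expr Atom | b Expr1; Atom -> a | Expr Atom1 | c a Atom2; Expr1 -> ε | Expr c; Atom1 -> c c | ε | Atom b; Atom2 -> ε | a

Expr has alternatives sharing prefix 'b': factor to Expr → b Expr1 with Expr1 → ε | Expr c.
Atom has alternatives sharing prefix 'Expr': factor to Atom → Expr Atom1 with Atom1 → c c | ε | Atom b.
Atom has alternatives sharing prefix 'c a': factor to Atom → c a Atom2 with Atom2 → ε | a.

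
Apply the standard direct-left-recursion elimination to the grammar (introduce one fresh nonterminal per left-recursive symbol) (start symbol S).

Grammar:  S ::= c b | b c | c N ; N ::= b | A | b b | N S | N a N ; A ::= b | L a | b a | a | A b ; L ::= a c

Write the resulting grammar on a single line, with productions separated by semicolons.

S ::= c b | b c | c N; N ::= b N' | A N' | b b N'; A ::= b A' | L a A' | b a A' | a A'; L ::= a c; N' ::= S N' | a N N' | ε; A' ::= b A' | ε

N, A are directly left-recursive.
For N: α = {S, a N}, β = {b, A, b b}. Rewrite as N → β N' and N' → α N' | ε.
For A: α = {b}, β = {b, L a, b a, a}. Rewrite as A → β A' and A' → α A' | ε.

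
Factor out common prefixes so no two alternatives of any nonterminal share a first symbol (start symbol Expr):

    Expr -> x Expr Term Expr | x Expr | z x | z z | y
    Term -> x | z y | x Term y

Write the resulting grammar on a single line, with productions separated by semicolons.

Expr has alternatives sharing prefix 'x Expr': factor to Expr → x Expr Expr1 with Expr1 → Term Expr | ε.
Expr has alternatives sharing prefix 'z': factor to Expr → z Expr2 with Expr2 → x | z.
Term has alternatives sharing prefix 'x': factor to Term → x Term1 with Term1 → ε | Term y.

Expr -> y | x Expr Expr1 | z Expr2; Term -> z y | x Term1; Expr1 -> Term Expr | eps; Expr2 -> x | z; Term1 -> eps | Term y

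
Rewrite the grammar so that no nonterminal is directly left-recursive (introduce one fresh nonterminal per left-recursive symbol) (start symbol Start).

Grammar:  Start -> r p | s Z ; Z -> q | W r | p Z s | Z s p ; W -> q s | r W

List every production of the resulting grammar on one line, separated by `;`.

Directly left-recursive nonterminal: Z.
For Z: α = {s p}, β = {q, W r, p Z s}. Rewrite as Z → β Z1 and Z1 → α Z1 | ε.

Start -> r p | s Z; Z -> q Z1 | W r Z1 | p Z s Z1; W -> q s | r W; Z1 -> s p Z1 | ε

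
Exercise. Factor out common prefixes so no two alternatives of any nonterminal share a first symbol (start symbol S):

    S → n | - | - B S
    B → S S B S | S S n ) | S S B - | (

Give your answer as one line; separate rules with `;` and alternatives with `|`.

S → n | - S'; B → ( | S S B'; S' → ε | B S; B' → n ) | B B''; B'' → S | -

S has alternatives sharing prefix '-': factor to S → - S' with S' → ε | B S.
B has alternatives sharing prefix 'S S': factor to B → S S B' with B' → B S | n ) | B -.
B' has alternatives sharing prefix 'B': factor to B' → B B'' with B'' → S | -.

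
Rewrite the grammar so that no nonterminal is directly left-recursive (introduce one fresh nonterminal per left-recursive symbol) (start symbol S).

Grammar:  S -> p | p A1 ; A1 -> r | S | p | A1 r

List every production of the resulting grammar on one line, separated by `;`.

S -> p | p A1; A1 -> r A1' | S A1' | p A1'; A1' -> r A1' | ε

A1 is directly left-recursive.
For A1: α = {r}, β = {r, S, p}. Rewrite as A1 → β A1' and A1' → α A1' | ε.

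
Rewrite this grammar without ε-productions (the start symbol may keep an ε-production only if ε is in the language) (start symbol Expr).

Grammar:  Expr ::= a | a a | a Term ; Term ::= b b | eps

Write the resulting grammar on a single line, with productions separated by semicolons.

Expr ::= a | a a | a Term; Term ::= b b

The nullable symbols are {Term}.
ε ∉ L(G), so no ε-production is kept.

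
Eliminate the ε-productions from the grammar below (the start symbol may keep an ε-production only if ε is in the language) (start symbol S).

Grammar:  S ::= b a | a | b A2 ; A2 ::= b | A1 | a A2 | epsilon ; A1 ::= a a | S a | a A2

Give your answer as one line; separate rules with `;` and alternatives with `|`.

S ::= b a | a | b A2 | b; A2 ::= b | A1 | a A2 | a; A1 ::= a a | S a | a A2 | a

Nullable nonterminals: {A2}.
ε ∉ L(G), so no ε-production is kept.
Expand every rule over subsets of its nullable positions: S → b A2 gives b A2 | b. A2 → a A2 gives a A2 | a. A1 → a A2 gives a A2 | a.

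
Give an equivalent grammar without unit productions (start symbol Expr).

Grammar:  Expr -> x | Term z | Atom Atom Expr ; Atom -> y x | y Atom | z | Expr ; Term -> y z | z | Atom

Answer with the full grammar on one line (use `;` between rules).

Unit pairs: Atom ⇒* {Expr}; Term ⇒* {Atom, Expr}.
For each unit pair (A, B), copy every non-unit production of B to A, then drop all unit productions.

Expr -> x | Term z | Atom Atom Expr; Atom -> y x | y Atom | z | x | Term z | Atom Atom Expr; Term -> y z | z | y x | y Atom | x | Term z | Atom Atom Expr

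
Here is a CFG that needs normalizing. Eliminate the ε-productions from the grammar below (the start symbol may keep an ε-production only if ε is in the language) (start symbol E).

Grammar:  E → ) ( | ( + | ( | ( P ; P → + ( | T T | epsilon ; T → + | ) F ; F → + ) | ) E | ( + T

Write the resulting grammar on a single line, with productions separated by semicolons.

E → ) ( | ( + | ( | ( P; P → + ( | T T; T → + | ) F; F → + ) | ) E | ( + T

Nullable set = {P}.
ε ∉ L(G), so no ε-production is kept.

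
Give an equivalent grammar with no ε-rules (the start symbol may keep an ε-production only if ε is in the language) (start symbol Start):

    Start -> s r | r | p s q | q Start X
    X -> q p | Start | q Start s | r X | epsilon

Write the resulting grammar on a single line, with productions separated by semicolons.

Start -> s r | r | p s q | q Start X | q Start; X -> q p | Start | q Start s | r X | r

Nullable nonterminals: {X}.
ε ∉ L(G), so no ε-production is kept.
Expand every rule over subsets of its nullable positions: Start → q Start X gives q Start X | q Start. X → r X gives r X | r.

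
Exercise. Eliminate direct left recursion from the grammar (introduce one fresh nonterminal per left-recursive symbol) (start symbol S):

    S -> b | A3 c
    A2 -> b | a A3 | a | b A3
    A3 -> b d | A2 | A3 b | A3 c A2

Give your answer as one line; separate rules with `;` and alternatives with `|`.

Directly left-recursive nonterminal: A3.
For A3: α = {b, c A2}, β = {b d, A2}. Rewrite as A3 → β A3' and A3' → α A3' | ε.

S -> b | A3 c; A2 -> b | a A3 | a | b A3; A3 -> b d A3' | A2 A3'; A3' -> b A3' | c A2 A3' | ε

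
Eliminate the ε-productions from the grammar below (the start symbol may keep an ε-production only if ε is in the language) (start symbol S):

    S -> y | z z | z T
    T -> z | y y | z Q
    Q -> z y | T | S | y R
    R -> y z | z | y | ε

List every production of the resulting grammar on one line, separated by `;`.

Nullable set = {R}.
ε ∉ L(G), so no ε-production is kept.
Expand every rule over subsets of its nullable positions: Q → y R gives y R | y.

S -> y | z z | z T; T -> z | y y | z Q; Q -> z y | T | S | y R | y; R -> y z | z | y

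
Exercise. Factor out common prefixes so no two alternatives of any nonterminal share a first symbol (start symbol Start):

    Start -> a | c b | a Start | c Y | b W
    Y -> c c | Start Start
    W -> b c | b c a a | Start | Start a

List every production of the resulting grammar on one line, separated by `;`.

Start has alternatives sharing prefix 'a': factor to Start → a Start1 with Start1 → ε | Start.
Start has alternatives sharing prefix 'c': factor to Start → c Start2 with Start2 → b | Y.
W has alternatives sharing prefix 'b c': factor to W → b c W1 with W1 → ε | a a.
W has alternatives sharing prefix 'Start': factor to W → Start W2 with W2 → ε | a.

Start -> b W | a Start1 | c Start2; Y -> c c | Start Start; W -> b c W1 | Start W2; Start1 -> ε | Start; Start2 -> b | Y; W1 -> ε | a a; W2 -> ε | a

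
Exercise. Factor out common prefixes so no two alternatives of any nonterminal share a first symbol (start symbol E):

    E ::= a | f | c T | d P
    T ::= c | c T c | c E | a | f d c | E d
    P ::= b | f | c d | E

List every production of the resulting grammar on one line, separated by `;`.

E ::= a | f | c T | d P; T ::= a | f d c | E d | c T'; P ::= b | f | c d | E; T' ::= ε | T c | E

T has alternatives sharing prefix 'c': factor to T → c T' with T' → ε | T c | E.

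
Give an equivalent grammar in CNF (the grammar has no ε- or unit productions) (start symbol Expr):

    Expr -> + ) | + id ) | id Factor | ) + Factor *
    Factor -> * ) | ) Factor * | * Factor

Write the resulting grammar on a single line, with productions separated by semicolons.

Expr -> X1 X2 | X1 Y1 | X3 Factor | X2 Y2; Factor -> X4 X2 | X2 Y4 | X4 Factor; X1 -> +; X2 -> ); X3 -> id; X4 -> *; Y1 -> X3 X2; Y2 -> X1 Y3; Y3 -> Factor X4; Y4 -> Factor X4

Introduce a nonterminal for each terminal appearing in a rule of length ≥ 2: X1 → +, X2 → ), X3 → id, X4 → *.
Binarize each right-hand side of length ≥ 3 by chaining fresh nonterminals (Y1, Y2, …): affected rules were Expr → X1 X3 X2; Expr → X2 X1 Factor X4; Factor → X2 Factor X4.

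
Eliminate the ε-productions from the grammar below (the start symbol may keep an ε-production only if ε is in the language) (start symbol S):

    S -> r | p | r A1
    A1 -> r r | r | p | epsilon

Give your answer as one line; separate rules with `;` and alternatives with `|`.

S -> r | p | r A1; A1 -> r r | r | p

Nullable set = {A1}.
ε ∉ L(G), so no ε-production is kept.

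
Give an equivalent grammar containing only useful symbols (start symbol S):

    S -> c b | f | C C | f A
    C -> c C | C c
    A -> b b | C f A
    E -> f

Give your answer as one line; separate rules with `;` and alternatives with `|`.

Generating nonterminals: {A, E, S}.
Reachable from S after that: {A, S}.
Removed useless symbols: {C, E} and every production mentioning them.

S -> c b | f | f A; A -> b b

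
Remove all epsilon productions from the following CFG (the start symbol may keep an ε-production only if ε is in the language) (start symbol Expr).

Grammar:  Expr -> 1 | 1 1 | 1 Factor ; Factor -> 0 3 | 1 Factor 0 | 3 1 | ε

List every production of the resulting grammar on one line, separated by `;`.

The nullable symbols are {Factor}.
ε ∉ L(G), so no ε-production is kept.
For each production, add variants omitting each subset of nullable occurrences: Factor → 1 Factor 0 gives 1 Factor 0 | 1 0.

Expr -> 1 | 1 1 | 1 Factor; Factor -> 0 3 | 1 Factor 0 | 1 0 | 3 1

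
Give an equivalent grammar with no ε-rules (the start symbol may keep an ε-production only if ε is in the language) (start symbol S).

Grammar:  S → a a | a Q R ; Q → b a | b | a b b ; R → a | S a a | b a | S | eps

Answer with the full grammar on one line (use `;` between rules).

S → a a | a Q R | a Q; Q → b a | b | a b b; R → a | S a a | b a | S

Nullable nonterminals: {R}.
ε ∉ L(G), so no ε-production is kept.
For each production, add variants omitting each subset of nullable occurrences: S → a Q R gives a Q R | a Q.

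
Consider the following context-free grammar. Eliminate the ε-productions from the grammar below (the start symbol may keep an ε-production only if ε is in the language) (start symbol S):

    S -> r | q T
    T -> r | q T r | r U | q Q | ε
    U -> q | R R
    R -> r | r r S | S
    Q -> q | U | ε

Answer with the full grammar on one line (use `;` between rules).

Nullable nonterminals: {Q, T}.
ε ∉ L(G), so no ε-production is kept.
For each production, add variants omitting each subset of nullable occurrences: S → q T gives q T | q. T → q T r gives q T r | q r. T → q Q gives q Q | q.

S -> r | q T | q; T -> r | q T r | q r | r U | q Q | q; U -> q | R R; R -> r | r r S | S; Q -> q | U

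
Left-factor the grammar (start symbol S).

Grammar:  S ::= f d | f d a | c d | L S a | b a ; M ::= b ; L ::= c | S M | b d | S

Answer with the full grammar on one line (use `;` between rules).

S has alternatives sharing prefix 'f d': factor to S → f d S' with S' → ε | a.
L has alternatives sharing prefix 'S': factor to L → S L' with L' → M | ε.

S ::= c d | L S a | b a | f d S'; M ::= b; L ::= c | b d | S L'; S' ::= ε | a; L' ::= M | ε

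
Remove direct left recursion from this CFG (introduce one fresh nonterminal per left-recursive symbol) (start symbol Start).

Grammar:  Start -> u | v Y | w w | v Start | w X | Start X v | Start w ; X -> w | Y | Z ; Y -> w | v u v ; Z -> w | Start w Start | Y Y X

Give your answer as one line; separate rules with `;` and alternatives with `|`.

Left recursion appears on Start.
For Start: α = {X v, w}, β = {u, v Y, w w, v Start, w X}. Rewrite as Start → β Start1 and Start1 → α Start1 | ε.

Start -> u Start1 | v Y Start1 | w w Start1 | v Start Start1 | w X Start1; X -> w | Y | Z; Y -> w | v u v; Z -> w | Start w Start | Y Y X; Start1 -> X v Start1 | w Start1 | eps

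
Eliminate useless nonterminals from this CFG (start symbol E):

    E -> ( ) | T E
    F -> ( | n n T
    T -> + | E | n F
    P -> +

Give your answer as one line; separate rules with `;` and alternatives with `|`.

Generating nonterminals: {E, F, P, T}.
Reachable from E after that: {E, F, T}.
Removed useless symbols: {P} and every production mentioning them.

E -> ( ) | T E; F -> ( | n n T; T -> + | E | n F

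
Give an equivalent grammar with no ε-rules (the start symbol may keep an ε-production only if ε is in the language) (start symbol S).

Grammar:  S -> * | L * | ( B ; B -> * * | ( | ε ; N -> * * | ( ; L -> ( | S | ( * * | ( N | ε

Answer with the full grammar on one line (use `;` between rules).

The nullable symbols are {B, L}.
ε ∉ L(G), so no ε-production is kept.
Expand every rule over subsets of its nullable positions: S → ( B gives ( B | (.

S -> * | L * | ( B | (; B -> * * | (; N -> * * | (; L -> ( | S | ( * * | ( N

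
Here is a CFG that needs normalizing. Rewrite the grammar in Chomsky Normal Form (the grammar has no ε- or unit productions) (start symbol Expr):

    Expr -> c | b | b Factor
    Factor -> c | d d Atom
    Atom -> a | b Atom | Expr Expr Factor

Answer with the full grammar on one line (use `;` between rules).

Expr -> c | b | X1 Factor; Factor -> c | X2 Y1; Atom -> a | X1 Atom | Expr Y2; X1 -> b; X2 -> d; Y1 -> X2 Atom; Y2 -> Expr Factor

Introduce a nonterminal for each terminal appearing in a rule of length ≥ 2: X1 → b, X2 → d.
Binarize each right-hand side of length ≥ 3 by chaining fresh nonterminals (Y1, Y2, …): affected rules were Factor → X2 X2 Atom; Atom → Expr Expr Factor.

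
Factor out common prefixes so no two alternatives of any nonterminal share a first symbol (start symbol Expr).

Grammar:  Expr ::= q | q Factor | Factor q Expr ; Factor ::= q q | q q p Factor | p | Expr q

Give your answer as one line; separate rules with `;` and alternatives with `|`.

Expr ::= Factor q Expr | q Expr1; Factor ::= p | Expr q | q q Factor1; Expr1 ::= eps | Factor; Factor1 ::= eps | p Factor

Expr has alternatives sharing prefix 'q': factor to Expr → q Expr1 with Expr1 → ε | Factor.
Factor has alternatives sharing prefix 'q q': factor to Factor → q q Factor1 with Factor1 → ε | p Factor.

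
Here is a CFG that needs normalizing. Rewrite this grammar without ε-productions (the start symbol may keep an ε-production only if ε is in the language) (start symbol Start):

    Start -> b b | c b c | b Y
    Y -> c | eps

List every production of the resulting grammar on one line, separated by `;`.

Start -> b b | c b c | b Y | b; Y -> c

Nullable nonterminals: {Y}.
ε ∉ L(G), so no ε-production is kept.
Expand every rule over subsets of its nullable positions: Start → b Y gives b Y | b.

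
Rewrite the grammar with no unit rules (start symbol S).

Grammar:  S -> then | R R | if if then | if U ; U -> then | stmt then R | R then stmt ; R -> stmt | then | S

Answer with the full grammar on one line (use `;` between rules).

S -> then | R R | if if then | if U; U -> then | stmt then R | R then stmt; R -> then | R R | if if then | if U | stmt

Unit pairs: R ⇒* {S}.
Replace each nonterminal's rules with the union of the non-unit rules of every nonterminal it unit-derives.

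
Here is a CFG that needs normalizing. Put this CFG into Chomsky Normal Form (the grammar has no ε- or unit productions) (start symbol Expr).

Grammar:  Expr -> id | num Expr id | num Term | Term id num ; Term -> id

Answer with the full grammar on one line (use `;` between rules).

Expr -> id | X1 Y1 | X1 Term | Term Y2; Term -> id; X1 -> num; X2 -> id; Y1 -> Expr X2; Y2 -> X2 X1

Introduce a nonterminal for each terminal appearing in a rule of length ≥ 2: X1 → num, X2 → id.
Binarize each right-hand side of length ≥ 3 by chaining fresh nonterminals (Y1, Y2, …): affected rules were Expr → X1 Expr X2; Expr → Term X2 X1.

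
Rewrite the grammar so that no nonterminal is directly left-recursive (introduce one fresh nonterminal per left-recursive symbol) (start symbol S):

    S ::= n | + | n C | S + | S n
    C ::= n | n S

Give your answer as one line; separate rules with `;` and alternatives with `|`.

Directly left-recursive nonterminal: S.
For S: α = {+, n}, β = {n, +, n C}. Rewrite as S → β S' and S' → α S' | ε.

S ::= n S' | + S' | n C S'; C ::= n | n S; S' ::= + S' | n S' | ε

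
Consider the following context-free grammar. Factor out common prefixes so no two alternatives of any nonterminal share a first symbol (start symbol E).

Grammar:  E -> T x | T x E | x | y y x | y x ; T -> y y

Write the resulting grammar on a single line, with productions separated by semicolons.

E has alternatives sharing prefix 'T x': factor to E → T x E' with E' → ε | E.
E has alternatives sharing prefix 'y': factor to E → y E'' with E'' → y x | x.

E -> x | T x E' | y E''; T -> y y; E' -> epsilon | E; E'' -> y x | x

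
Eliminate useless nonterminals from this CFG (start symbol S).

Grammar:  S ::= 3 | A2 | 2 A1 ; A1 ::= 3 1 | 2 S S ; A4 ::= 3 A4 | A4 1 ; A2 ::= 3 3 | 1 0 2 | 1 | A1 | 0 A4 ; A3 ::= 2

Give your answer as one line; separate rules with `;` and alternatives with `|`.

Generating nonterminals: {A1, A2, A3, S}.
Reachable from S after that: {A1, A2, S}.
Removed useless symbols: {A3, A4} and every production mentioning them.

S ::= 3 | A2 | 2 A1; A1 ::= 3 1 | 2 S S; A2 ::= 3 3 | 1 0 2 | 1 | A1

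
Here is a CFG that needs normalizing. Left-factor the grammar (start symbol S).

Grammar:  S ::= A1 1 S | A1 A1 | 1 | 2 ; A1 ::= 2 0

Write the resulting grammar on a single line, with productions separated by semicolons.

S has alternatives sharing prefix 'A1': factor to S → A1 S' with S' → 1 S | A1.

S ::= 1 | 2 | A1 S'; A1 ::= 2 0; S' ::= 1 S | A1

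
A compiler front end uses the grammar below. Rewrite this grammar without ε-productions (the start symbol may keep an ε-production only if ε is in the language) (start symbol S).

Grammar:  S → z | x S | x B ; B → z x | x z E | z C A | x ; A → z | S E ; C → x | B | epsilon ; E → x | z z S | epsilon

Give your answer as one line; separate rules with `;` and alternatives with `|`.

S → z | x S | x B; B → z x | x z E | x z | z C A | z A | x; A → z | S E | S; C → x | B; E → x | z z S

The nullable symbols are {C, E}.
ε ∉ L(G), so no ε-production is kept.
For each production, add variants omitting each subset of nullable occurrences: B → x z E gives x z E | x z. B → z C A gives z C A | z A. A → S E gives S E | S.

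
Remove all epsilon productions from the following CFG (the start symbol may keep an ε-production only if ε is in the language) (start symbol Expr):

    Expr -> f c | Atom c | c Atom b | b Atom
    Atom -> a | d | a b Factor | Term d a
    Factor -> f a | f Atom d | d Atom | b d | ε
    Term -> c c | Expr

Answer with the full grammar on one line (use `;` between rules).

The nullable symbols are {Factor}.
ε ∉ L(G), so no ε-production is kept.
Add the nullable-subset variants: Atom → a b Factor gives a b Factor | a b.

Expr -> f c | Atom c | c Atom b | b Atom; Atom -> a | d | a b Factor | a b | Term d a; Factor -> f a | f Atom d | d Atom | b d; Term -> c c | Expr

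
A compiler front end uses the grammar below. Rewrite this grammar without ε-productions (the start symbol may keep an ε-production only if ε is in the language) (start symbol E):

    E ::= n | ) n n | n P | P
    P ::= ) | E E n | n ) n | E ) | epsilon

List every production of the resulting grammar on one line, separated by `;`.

The nullable symbols are {E, P}.
ε ∈ L(G) since E is nullable, so keep E → ε.
For each production, add variants omitting each subset of nullable occurrences: P → E E n gives E E n | E n | n.

E ::= n | ) n n | n P | P | epsilon; P ::= ) | E E n | E n | n | n ) n | E )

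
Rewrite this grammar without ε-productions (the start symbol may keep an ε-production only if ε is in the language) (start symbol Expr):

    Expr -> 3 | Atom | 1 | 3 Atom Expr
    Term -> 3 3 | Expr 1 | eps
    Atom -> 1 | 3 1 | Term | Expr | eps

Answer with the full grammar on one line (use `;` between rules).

Nullable set = {Atom, Expr, Term}.
ε ∈ L(G) since Expr is nullable, so keep Expr → ε.
For each production, add variants omitting each subset of nullable occurrences: Expr → 3 Atom Expr gives 3 Atom Expr | 3 Atom | 3 Expr. Term → Expr 1 gives Expr 1 | 1.

Expr -> 3 | Atom | 1 | 3 Atom Expr | 3 Atom | 3 Expr | eps; Term -> 3 3 | Expr 1 | 1; Atom -> 1 | 3 1 | Term | Expr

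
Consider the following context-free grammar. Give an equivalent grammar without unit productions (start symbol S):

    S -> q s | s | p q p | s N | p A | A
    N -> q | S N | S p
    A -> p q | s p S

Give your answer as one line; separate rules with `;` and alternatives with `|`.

S -> q s | s | p q p | s N | p A | p q | s p S; N -> q | S N | S p; A -> p q | s p S

Unit pairs: S ⇒* {A}.
For every A with A ⇒* B via unit rules, add B's non-unit alternatives to A; then delete every rule of the form X → Y.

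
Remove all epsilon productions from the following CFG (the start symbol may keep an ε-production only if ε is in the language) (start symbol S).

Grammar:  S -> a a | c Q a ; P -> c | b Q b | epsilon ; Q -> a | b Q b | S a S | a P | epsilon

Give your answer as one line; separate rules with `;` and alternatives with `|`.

Nullable nonterminals: {P, Q}.
ε ∉ L(G), so no ε-production is kept.
Expand every rule over subsets of its nullable positions: S → c Q a gives c Q a | c a. P → b Q b gives b Q b | b b. Q → b Q b gives b Q b | b b.

S -> a a | c Q a | c a; P -> c | b Q b | b b; Q -> a | b Q b | b b | S a S | a P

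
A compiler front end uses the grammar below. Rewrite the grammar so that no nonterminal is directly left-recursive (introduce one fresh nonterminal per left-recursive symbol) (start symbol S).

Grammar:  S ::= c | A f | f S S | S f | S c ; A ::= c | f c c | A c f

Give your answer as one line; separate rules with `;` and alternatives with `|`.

Left recursion appears on S, A.
For S: α = {f, c}, β = {c, A f, f S S}. Rewrite as S → β S' and S' → α S' | ε.
For A: α = {c f}, β = {c, f c c}. Rewrite as A → β A' and A' → α A' | ε.

S ::= c S' | A f S' | f S S S'; A ::= c A' | f c c A'; S' ::= f S' | c S' | ε; A' ::= c f A' | ε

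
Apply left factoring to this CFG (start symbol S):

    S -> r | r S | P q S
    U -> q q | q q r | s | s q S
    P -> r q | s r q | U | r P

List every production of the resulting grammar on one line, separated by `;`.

S has alternatives sharing prefix 'r': factor to S → r S' with S' → ε | S.
U has alternatives sharing prefix 'q q': factor to U → q q U' with U' → ε | r.
U has alternatives sharing prefix 's': factor to U → s U'' with U'' → ε | q S.
P has alternatives sharing prefix 'r': factor to P → r P' with P' → q | P.

S -> P q S | r S'; U -> q q U' | s U''; P -> s r q | U | r P'; S' -> eps | S; U' -> eps | r; U'' -> eps | q S; P' -> q | P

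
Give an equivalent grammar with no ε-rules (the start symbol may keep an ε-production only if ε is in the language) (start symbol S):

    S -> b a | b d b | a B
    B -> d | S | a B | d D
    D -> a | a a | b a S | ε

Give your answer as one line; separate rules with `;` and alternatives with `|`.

The nullable symbols are {D}.
ε ∉ L(G), so no ε-production is kept.

S -> b a | b d b | a B; B -> d | S | a B | d D; D -> a | a a | b a S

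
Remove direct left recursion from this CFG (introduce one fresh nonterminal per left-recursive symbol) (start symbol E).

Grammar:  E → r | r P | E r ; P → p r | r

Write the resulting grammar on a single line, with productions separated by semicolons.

Directly left-recursive nonterminal: E.
For E: α = {r}, β = {r, r P}. Rewrite as E → β E' and E' → α E' | ε.

E → r E' | r P E'; P → p r | r; E' → r E' | ε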